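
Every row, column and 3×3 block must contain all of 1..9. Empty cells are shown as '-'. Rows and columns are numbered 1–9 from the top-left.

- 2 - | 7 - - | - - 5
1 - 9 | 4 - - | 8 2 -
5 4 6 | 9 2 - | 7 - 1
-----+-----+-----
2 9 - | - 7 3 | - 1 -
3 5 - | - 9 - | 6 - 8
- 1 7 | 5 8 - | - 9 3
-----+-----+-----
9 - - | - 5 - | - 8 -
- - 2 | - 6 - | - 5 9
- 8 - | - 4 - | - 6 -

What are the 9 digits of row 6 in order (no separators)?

617584293

row 1, column 1 = 8 (sole candidate).
row 1, column 3 = 3 (sole candidate).
row 1, column 5 = 1 (sole candidate).
row 1, column 6 = 6 (sole candidate).
row 1, column 8 = 4 (sole candidate).
row 2, column 2 = 7 (sole candidate).
row 2, column 5 = 3 (sole candidate).
row 2, column 6 = 5 (sole candidate).
row 2, column 9 = 6 (sole candidate).
row 3, column 6 = 8 (sole candidate).
row 3, column 8 = 3 (sole candidate).
row 4, column 4 = 6 (sole candidate).
row 4, column 9 = 4 (sole candidate).
row 5, column 3 = 4 (sole candidate).
row 5, column 8 = 7 (sole candidate).
row 6, column 1 = 6: row 6 has {1,3,5,7,8,9}; col 1 has {1,2,3,5,8,9}; box has {1,2,3,4,5,7,9} → only 6 remains.
row 6, column 7 = 2: row 6 has {1,3,5,6,7,8,9}; col 7 has {6,7,8}; box has {1,3,4,6,7,8,9} → only 2 remains.
row 7, column 3 = 1 (sole candidate).
row 8, column 2 = 3 (sole candidate).
row 9, column 1 = 7 (sole candidate).
row 9, column 3 = 5 (sole candidate).
row 9, column 9 = 2 (sole candidate).
row 1, column 7 = 9 (sole candidate).
row 4, column 3 = 8 (sole candidate).
row 4, column 7 = 5 (sole candidate).
row 6, column 6 = 4: row 6 has {1,2,3,5,6,7,8,9}; col 6 has {3,5,6,8}; box has {3,5,6,7,8,9} → only 4 remains.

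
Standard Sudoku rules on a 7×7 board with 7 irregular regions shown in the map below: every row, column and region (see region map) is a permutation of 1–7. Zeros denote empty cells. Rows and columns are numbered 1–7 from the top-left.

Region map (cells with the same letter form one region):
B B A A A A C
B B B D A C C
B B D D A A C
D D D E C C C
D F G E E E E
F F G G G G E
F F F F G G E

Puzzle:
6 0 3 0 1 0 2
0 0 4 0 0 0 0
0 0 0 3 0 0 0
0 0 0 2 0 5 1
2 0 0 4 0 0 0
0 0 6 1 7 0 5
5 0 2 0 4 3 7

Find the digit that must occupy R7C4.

6

R4C3 = 7 (sole candidate).
R5C3 = 5 (sole candidate).
R6C6 = 2 (sole candidate).
R7C4 = 6: row 7 has {2,3,4,5,7}; col 4 has {1,2,3,4}; region has {2,5} → only 6 remains.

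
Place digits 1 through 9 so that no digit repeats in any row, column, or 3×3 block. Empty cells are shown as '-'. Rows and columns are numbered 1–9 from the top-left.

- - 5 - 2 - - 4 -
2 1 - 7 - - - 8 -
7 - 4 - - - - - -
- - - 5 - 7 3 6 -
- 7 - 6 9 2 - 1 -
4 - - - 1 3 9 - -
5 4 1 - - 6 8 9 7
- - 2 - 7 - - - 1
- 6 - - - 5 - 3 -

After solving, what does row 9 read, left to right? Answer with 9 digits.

r6c4 = 8: row 6 has {1,3,4,9}; col 4 has {5,6,7}; box has {1,2,3,5,6,7,9} → only 8 remains.
r7c5 = 3: row 7 has {1,4,5,6,7,8,9}; col 5 has {1,2,7,9}; box has {5,6,7} → only 3 remains.
r8c8 = 5: row 8 has {1,2,7}; col 8 has {1,3,4,6,8,9}; box has {1,3,7,8,9} → only 5 remains.
r3c8 = 2: row 3 has {4,7}; col 8 has {1,3,4,5,6,8,9}; box has {4,8} → only 2 remains.
r4c5 = 4: row 4 has {3,5,6,7}; col 5 has {1,2,3,7,9}; box has {1,2,3,5,6,7,8,9} → only 4 remains.
r6c3 = 6: row 6 has {1,3,4,8,9}; col 3 has {1,2,4,5}; box has {4,7} → only 6 remains.
r6c8 = 7: row 6 has {1,3,4,6,8,9}; col 8 has {1,2,3,4,5,6,8,9}; box has {1,3,6,9} → only 7 remains.
r7c4 = 2: row 7 has {1,3,4,5,6,7,8,9}; col 4 has {5,6,7,8}; box has {3,5,6,7} → only 2 remains.
r9c5 = 8: row 9 has {3,5,6}; col 5 has {1,2,3,4,7,9}; box has {2,3,5,6,7} → only 8 remains.
r9c1 = 9: row 9 has {3,5,6,8}; col 1 has {2,4,5,7}; box has {1,2,4,5,6} → only 9 remains.
r9c3 = 7: row 9 has {3,5,6,8,9}; col 3 has {1,2,4,5,6}; box has {1,2,4,5,6,9} → only 7 remains.
r1c7 = 7: in row 1, 7 can only go here (every other open cell in that row sees a 7).
r2c6 = 4: in row 2, 4 can only go here (every other open cell in that row sees a 4).
r8c6 = 9: row 8 has {1,2,5,7}; col 6 has {2,3,4,5,6,7}; box has {2,3,5,6,7,8} → only 9 remains.
r8c4 = 4: row 8 has {1,2,5,7,9}; col 4 has {2,5,6,7,8}; box has {2,3,5,6,7,8,9} → only 4 remains.
r8c7 = 6: row 8 has {1,2,4,5,7,9}; col 7 has {3,7,8,9}; box has {1,3,5,7,8,9} → only 6 remains.
r9c4 = 1: row 9 has {3,5,6,7,8,9}; col 4 has {2,4,5,6,7,8}; box has {2,3,4,5,6,7,8,9} → only 1 remains.
r2c7 = 5: row 2 has {1,2,4,7,8}; col 7 has {3,6,7,8,9}; box has {2,4,7,8} → only 5 remains.
r3c7 = 1: row 3 has {2,4,7}; col 7 has {3,5,6,7,8,9}; box has {2,4,5,7,8} → only 1 remains.
r5c7 = 4: row 5 has {1,2,6,7,9}; col 7 has {1,3,5,6,7,8,9}; box has {1,3,6,7,9} → only 4 remains.
r9c7 = 2: row 9 has {1,3,5,6,7,8,9}; col 7 has {1,3,4,5,6,7,8,9}; box has {1,3,5,6,7,8,9} → only 2 remains.
r9c9 = 4: row 9 has {1,2,3,5,6,7,8,9}; col 9 has {1,7}; box has {1,2,3,5,6,7,8,9} → only 4 remains.

967185234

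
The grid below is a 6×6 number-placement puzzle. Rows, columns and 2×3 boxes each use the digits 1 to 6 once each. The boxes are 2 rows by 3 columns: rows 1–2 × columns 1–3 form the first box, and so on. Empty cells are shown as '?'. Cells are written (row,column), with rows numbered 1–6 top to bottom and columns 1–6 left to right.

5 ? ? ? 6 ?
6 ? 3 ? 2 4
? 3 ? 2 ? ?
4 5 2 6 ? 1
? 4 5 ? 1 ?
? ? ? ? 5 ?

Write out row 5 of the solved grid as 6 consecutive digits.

245316

(1,6) = 3: row 1 has {5,6}; col 6 has {1,4}; box has {2,4,6} → only 3 remains.
(2,2) = 1: row 2 has {2,3,4,6}; col 2 has {3,4,5}; box has {3,5,6} → only 1 remains.
(2,4) = 5: row 2 has {1,2,3,4,6}; col 4 has {2,6}; box has {2,3,4,6} → only 5 remains.
(3,1) = 1: row 3 has {2,3}; col 1 has {4,5,6}; box has {2,3,4,5} → only 1 remains.
(3,3) = 6: row 3 has {1,2,3}; col 3 has {2,3,5}; box has {1,2,3,4,5} → only 6 remains.
(3,5) = 4: row 3 has {1,2,3,6}; col 5 has {1,2,5,6}; box has {1,2,6} → only 4 remains.
(3,6) = 5: row 3 has {1,2,3,4,6}; col 6 has {1,3,4}; box has {1,2,4,6} → only 5 remains.
(4,5) = 3: row 4 has {1,2,4,5,6}; col 5 has {1,2,4,5,6}; box has {1,2,4,5,6} → only 3 remains.
(5,4) = 3: row 5 has {1,4,5}; col 4 has {2,5,6}; box has {1,5} → only 3 remains.
(6,3) = 1: row 6 has {5}; col 3 has {2,3,5,6}; box has {4,5} → only 1 remains.
(6,4) = 4: row 6 has {1,5}; col 4 has {2,3,5,6}; box has {1,3,5} → only 4 remains.
(1,2) = 2: row 1 has {3,5,6}; col 2 has {1,3,4,5}; box has {1,3,5,6} → only 2 remains.
(1,3) = 4: row 1 has {2,3,5,6}; col 3 has {1,2,3,5,6}; box has {1,2,3,5,6} → only 4 remains.
(1,4) = 1: row 1 has {2,3,4,5,6}; col 4 has {2,3,4,5,6}; box has {2,3,4,5,6} → only 1 remains.
(5,1) = 2: row 5 has {1,3,4,5}; col 1 has {1,4,5,6}; box has {1,4,5} → only 2 remains.
(5,6) = 6: row 5 has {1,2,3,4,5}; col 6 has {1,3,4,5}; box has {1,3,4,5} → only 6 remains.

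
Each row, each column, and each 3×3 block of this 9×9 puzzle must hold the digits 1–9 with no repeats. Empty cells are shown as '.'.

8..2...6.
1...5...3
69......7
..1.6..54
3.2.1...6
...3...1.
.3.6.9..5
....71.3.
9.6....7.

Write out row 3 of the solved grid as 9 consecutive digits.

695138247

R4C1 = 7: row 4 has {1,4,5,6}; col 1 has {1,3,6,8,9}; box has {1,2,3} → only 7 remains.
R4C2 = 8: row 4 has {1,4,5,6,7}; col 2 has {3,9}; box has {1,2,3,7} → only 8 remains.
R4C4 = 9: row 4 has {1,4,5,6,7,8}; col 4 has {2,3,6}; box has {1,3,6} → only 9 remains.
R4C6 = 2: row 4 has {1,4,5,6,7,8,9}; col 6 has {1,9}; box has {1,3,6,9} → only 2 remains.
R4C7 = 3: row 4 has {1,2,4,5,6,7,8,9}; col 7 has {}; box has {1,4,5,6} → only 3 remains.
R2C6 = 6: in row 2, 6 can only go here (every other open cell in that row sees a 6).
R6C2 = 6: in row 6, 6 can only go here (every other open cell in that row sees a 6).
R7C7 = 1: in row 7, 1 can only go here (every other open cell in that row sees a 1).
R7C3 = 7: in row 7, 7 can only go here (every other open cell in that row sees a 7).
R2C3 = 4: row 2 has {1,3,5,6}; col 3 has {1,2,6,7}; box has {1,6,8,9} → only 4 remains.
R1C9 = 1: in row 1, 1 can only go here (every other open cell in that row sees a 1).
R3C4 = 1: in row 3, 1 can only go here (every other open cell in that row sees a 1).
R8C7 = 6: in row 8, 6 can only go here (every other open cell in that row sees a 6).
R8C9 = 9: in row 8, 9 can only go here (every other open cell in that row sees a 9).
R9C2 = 1: in row 9, 1 can only go here (every other open cell in that row sees a 1).
R8C3 = 8: in column 3, 8 can only go here (every other open cell in that column sees an 8).
R6C3 = 9: in column 3, 9 can only go here (every other open cell in that column sees a 9).
R1C5 = 9: in column 5, 9 can only go here (every other open cell in that column sees a 9).
R2C2 = 2: in box 1, 2 can only go here (every other open cell in that box sees a 2).
R2C4 = 7: in row 2, 7 can only go here (every other open cell in that row sees a 7).
R1C2 = 7: in row 1, 7 can only go here (every other open cell in that row sees a 7).
R8C1 = 2: in row 8, 2 can only go here (every other open cell in that row sees a 2).
R7C1 = 4: row 7 has {1,3,5,6,7,9}; col 1 has {1,2,3,6,7,8,9}; box has {1,2,3,6,7,8,9} → only 4 remains.
R8C2 = 5: row 8 has {1,2,3,6,7,8,9}; col 2 has {1,2,3,6,7,8,9}; box has {1,2,3,4,6,7,8,9} → only 5 remains.
R8C4 = 4: row 8 has {1,2,3,5,6,7,8,9}; col 4 has {1,2,3,6,7,9}; box has {1,6,7,9} → only 4 remains.
R5C2 = 4: row 5 has {1,2,3,6}; col 2 has {1,2,3,5,6,7,8,9}; box has {1,2,3,6,7,8,9} → only 4 remains.
R6C1 = 5: row 6 has {1,3,6,9}; col 1 has {1,2,3,4,6,7,8,9}; box has {1,2,3,4,6,7,8,9} → only 5 remains.
R9C7 = 4: in row 9, 4 can only go here (every other open cell in that row sees a 4).
R1C7 = 5: row 1 has {1,2,6,7,8,9}; col 7 has {1,3,4,6}; box has {1,3,6,7} → only 5 remains.
R1C3 = 3: row 1 has {1,2,5,6,7,8,9}; col 3 has {1,2,4,6,7,8,9}; box has {1,2,4,6,7,8,9} → only 3 remains.
R1C6 = 4: row 1 has {1,2,3,5,6,7,8,9}; col 6 has {1,2,6,9}; box has {1,2,5,6,7,9} → only 4 remains.
R3C3 = 5: row 3 has {1,6,7,9}; col 3 has {1,2,3,4,6,7,8,9}; box has {1,2,3,4,6,7,8,9} → only 5 remains.
R3C8 = 4: in row 3, 4 can only go here (every other open cell in that row sees a 4).
R3C7 = 2: in row 3, 2 can only go here (every other open cell in that row sees a 2).
R6C9 = 2: in row 6, 2 can only go here (every other open cell in that row sees a 2).
R6C5 = 4: in row 6, 4 can only go here (every other open cell in that row sees a 4).
R9C9 = 8: row 9 has {1,4,6,7,9}; col 9 has {1,2,3,4,5,6,7,9}; box has {1,3,4,5,6,7,9} → only 8 remains.
R7C8 = 2: row 7 has {1,3,4,5,6,7,9}; col 8 has {1,3,4,5,6,7}; box has {1,3,4,5,6,7,8,9} → only 2 remains.
R9C4 = 5: row 9 has {1,4,6,7,8,9}; col 4 has {1,2,3,4,6,7,9}; box has {1,4,6,7,9} → only 5 remains.
R9C6 = 3: row 9 has {1,4,5,6,7,8,9}; col 6 has {1,2,4,6,9}; box has {1,4,5,6,7,9} → only 3 remains.
R3C6 = 8: row 3 has {1,2,4,5,6,7,9}; col 6 has {1,2,3,4,6,9}; box has {1,2,4,5,6,7,9} → only 8 remains.
R5C4 = 8: row 5 has {1,2,3,4,6}; col 4 has {1,2,3,4,5,6,7,9}; box has {1,2,3,4,6,9} → only 8 remains.
R5C8 = 9: row 5 has {1,2,3,4,6,8}; col 8 has {1,2,3,4,5,6,7}; box has {1,2,3,4,5,6} → only 9 remains.
R6C6 = 7: row 6 has {1,2,3,4,5,6,9}; col 6 has {1,2,3,4,6,8,9}; box has {1,2,3,4,6,8,9} → only 7 remains.
R6C7 = 8: row 6 has {1,2,3,4,5,6,7,9}; col 7 has {1,2,3,4,5,6}; box has {1,2,3,4,5,6,9} → only 8 remains.
R7C5 = 8: row 7 has {1,2,3,4,5,6,7,9}; col 5 has {1,4,5,6,7,9}; box has {1,3,4,5,6,7,9} → only 8 remains.
R9C5 = 2: row 9 has {1,3,4,5,6,7,8,9}; col 5 has {1,4,5,6,7,8,9}; box has {1,3,4,5,6,7,8,9} → only 2 remains.
R2C7 = 9: row 2 has {1,2,3,4,5,6,7}; col 7 has {1,2,3,4,5,6,8}; box has {1,2,3,4,5,6,7} → only 9 remains.
R2C8 = 8: row 2 has {1,2,3,4,5,6,7,9}; col 8 has {1,2,3,4,5,6,7,9}; box has {1,2,3,4,5,6,7,9} → only 8 remains.
R3C5 = 3: row 3 has {1,2,4,5,6,7,8,9}; col 5 has {1,2,4,5,6,7,8,9}; box has {1,2,4,5,6,7,8,9} → only 3 remains.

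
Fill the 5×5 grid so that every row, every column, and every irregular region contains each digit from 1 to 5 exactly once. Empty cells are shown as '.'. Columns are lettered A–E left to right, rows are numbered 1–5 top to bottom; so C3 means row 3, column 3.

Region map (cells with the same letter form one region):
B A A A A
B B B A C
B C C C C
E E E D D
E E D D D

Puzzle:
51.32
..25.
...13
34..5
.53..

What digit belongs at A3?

C1 = 4: row 1 has {1,2,3,5}; col 3 has {2,3}; region has {1,2,3,5} → only 4 remains.
B2 = 3: row 2 has {2,5}; col 2 has {1,4,5}; region has {2,5} → only 3 remains.
E2 = 4: row 2 has {2,3,5}; col 5 has {2,3,5}; region has {1,3} → only 4 remains.
A3 = 4: row 3 has {1,3}; col 1 has {3,5}; region has {2,3,5} → only 4 remains.

4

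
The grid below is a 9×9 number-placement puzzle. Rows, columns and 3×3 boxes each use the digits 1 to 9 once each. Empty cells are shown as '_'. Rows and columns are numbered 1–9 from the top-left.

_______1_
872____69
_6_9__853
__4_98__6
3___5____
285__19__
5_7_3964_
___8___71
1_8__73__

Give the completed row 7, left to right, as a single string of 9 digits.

527139648

r2c7 = 4: row 2 has {2,6,7,8,9}; col 7 has {3,6,8,9}; box has {1,3,5,6,8,9} → only 4 remains.
r3c1 = 4: row 3 has {3,5,6,8,9}; col 1 has {1,2,3,5,8}; box has {2,6,7,8} → only 4 remains.
r3c3 = 1: row 3 has {3,4,5,6,8,9}; col 3 has {2,4,5,7,8}; box has {2,4,6,7,8} → only 1 remains.
r3c6 = 2: row 3 has {1,3,4,5,6,8,9}; col 6 has {1,7,8,9}; box has {9} → only 2 remains.
r4c1 = 7: row 4 has {4,6,8,9}; col 1 has {1,2,3,4,5,8}; box has {2,3,4,5,8} → only 7 remains.
r4c2 = 1: row 4 has {4,6,7,8,9}; col 2 has {6,7,8}; box has {2,3,4,5,7,8} → only 1 remains.
r5c2 = 9: row 5 has {3,5}; col 2 has {1,6,7,8}; box has {1,2,3,4,5,7,8} → only 9 remains.
r5c3 = 6: row 5 has {3,5,9}; col 3 has {1,2,4,5,7,8}; box has {1,2,3,4,5,7,8,9} → only 6 remains.
r5c6 = 4: row 5 has {3,5,6,9}; col 6 has {1,2,7,8,9}; box has {1,5,8,9} → only 4 remains.
r6c8 = 3: row 6 has {1,2,5,8,9}; col 8 has {1,4,5,6,7}; box has {6,9} → only 3 remains.
r7c2 = 2: row 7 has {3,4,5,6,7,9}; col 2 has {1,6,7,8,9}; box has {1,5,7,8} → only 2 remains.
r7c4 = 1: row 7 has {2,3,4,5,6,7,9}; col 4 has {8,9}; box has {3,7,8,9} → only 1 remains.
r7c9 = 8: row 7 has {1,2,3,4,5,6,7,9}; col 9 has {1,3,6,9}; box has {1,3,4,6,7} → only 8 remains.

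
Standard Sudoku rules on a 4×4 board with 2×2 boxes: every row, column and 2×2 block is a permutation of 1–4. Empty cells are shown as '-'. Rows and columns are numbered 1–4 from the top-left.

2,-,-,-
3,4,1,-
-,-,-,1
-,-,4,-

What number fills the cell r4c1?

1

r1c2 = 1: row 1 has {2}; col 2 has {4}; box has {2,3,4} → only 1 remains.
r1c3 = 3: row 1 has {1,2}; col 3 has {1,4}; box has {1} → only 3 remains.
r1c4 = 4: row 1 has {1,2,3}; col 4 has {1}; box has {1,3} → only 4 remains.
r2c4 = 2: row 2 has {1,3,4}; col 4 has {1,4}; box has {1,3,4} → only 2 remains.
r3c1 = 4: row 3 has {1}; col 1 has {2,3}; box has {} → only 4 remains.
r3c3 = 2: row 3 has {1,4}; col 3 has {1,3,4}; box has {1,4} → only 2 remains.
r4c1 = 1: row 4 has {4}; col 1 has {2,3,4}; box has {4} → only 1 remains.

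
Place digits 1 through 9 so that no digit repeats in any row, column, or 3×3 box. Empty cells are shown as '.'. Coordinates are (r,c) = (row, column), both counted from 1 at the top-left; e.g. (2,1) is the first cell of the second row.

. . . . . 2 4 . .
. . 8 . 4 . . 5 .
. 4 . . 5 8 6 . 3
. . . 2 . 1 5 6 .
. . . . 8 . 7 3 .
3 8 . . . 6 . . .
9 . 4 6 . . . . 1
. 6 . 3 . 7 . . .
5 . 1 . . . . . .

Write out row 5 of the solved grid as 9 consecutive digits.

(7,5) = 2: row 7 has {1,4,6,9}; col 5 has {4,5,8}; box has {3,6,7} → only 2 remains.
(7,6) = 5: row 7 has {1,2,4,6,9}; col 6 has {1,2,6,7,8}; box has {2,3,6,7} → only 5 remains.
(8,3) = 2: row 8 has {3,6,7}; col 3 has {1,4,8}; box has {1,4,5,6,9} → only 2 remains.
(9,5) = 9: row 9 has {1,5}; col 5 has {2,4,5,8}; box has {2,3,5,6,7} → only 9 remains.
(9,6) = 4: row 9 has {1,5,9}; col 6 has {1,2,5,6,7,8}; box has {2,3,5,6,7,9} → only 4 remains.
(5,6) = 9: row 5 has {3,7,8}; col 6 has {1,2,4,5,6,7,8}; box has {1,2,6,8} → only 9 remains.
(6,5) = 7: row 6 has {3,6,8}; col 5 has {2,4,5,8,9}; box has {1,2,6,8,9} → only 7 remains.
(8,1) = 8: row 8 has {2,3,6,7}; col 1 has {3,5,9}; box has {1,2,4,5,6,9} → only 8 remains.
(8,5) = 1: row 8 has {2,3,6,7,8}; col 5 has {2,4,5,7,8,9}; box has {2,3,4,5,6,7,9} → only 1 remains.
(8,7) = 9: row 8 has {1,2,3,6,7,8}; col 7 has {4,5,6,7}; box has {1} → only 9 remains.
(8,8) = 4: row 8 has {1,2,3,6,7,8,9}; col 8 has {3,5,6}; box has {1,9} → only 4 remains.
(8,9) = 5: row 8 has {1,2,3,4,6,7,8,9}; col 9 has {1,3}; box has {1,4,9} → only 5 remains.
(9,4) = 8: row 9 has {1,4,5,9}; col 4 has {2,3,6}; box has {1,2,3,4,5,6,7,9} → only 8 remains.
(2,6) = 3: row 2 has {4,5,8}; col 6 has {1,2,4,5,6,7,8,9}; box has {2,4,5,8} → only 3 remains.
(4,5) = 3: row 4 has {1,2,5,6}; col 5 has {1,2,4,5,7,8,9}; box has {1,2,6,7,8,9} → only 3 remains.
(1,5) = 6: row 1 has {2,4}; col 5 has {1,2,3,4,5,7,8,9}; box has {2,3,4,5,8} → only 6 remains.
(2,1) = 6: in row 2, 6 can only go here (every other open cell in that row sees a 6).
(4,9) = 8: in row 4, 8 can only go here (every other open cell in that row sees an 8).
(1,8) = 8: in row 1, 8 can only go here (every other open cell in that row sees an 8).
(7,8) = 7: row 7 has {1,2,4,5,6,9}; col 8 has {3,4,5,6,8}; box has {1,4,5,9} → only 7 remains.
(9,8) = 2: row 9 has {1,4,5,8,9}; col 8 has {3,4,5,6,7,8}; box has {1,4,5,7,9} → only 2 remains.
(9,9) = 6: row 9 has {1,2,4,5,8,9}; col 9 has {1,3,5,8}; box has {1,2,4,5,7,9} → only 6 remains.
(7,2) = 3: row 7 has {1,2,4,5,6,7,9}; col 2 has {4,6,8}; box has {1,2,4,5,6,8,9} → only 3 remains.
(7,7) = 8: row 7 has {1,2,3,4,5,6,7,9}; col 7 has {4,5,6,7,9}; box has {1,2,4,5,6,7,9} → only 8 remains.
(9,2) = 7: row 9 has {1,2,4,5,6,8,9}; col 2 has {3,4,6,8}; box has {1,2,3,4,5,6,8,9} → only 7 remains.
(9,7) = 3: row 9 has {1,2,4,5,6,7,8,9}; col 7 has {4,5,6,7,8,9}; box has {1,2,4,5,6,7,8,9} → only 3 remains.
(4,2) = 9: row 4 has {1,2,3,5,6,8}; col 2 has {3,4,6,7,8}; box has {3,8} → only 9 remains.
(4,3) = 7: row 4 has {1,2,3,5,6,8,9}; col 3 has {1,2,4,8}; box has {3,8,9} → only 7 remains.
(6,3) = 5: row 6 has {3,6,7,8}; col 3 has {1,2,4,7,8}; box has {3,7,8,9} → only 5 remains.
(6,4) = 4: row 6 has {3,5,6,7,8}; col 4 has {2,3,6,8}; box has {1,2,3,6,7,8,9} → only 4 remains.
(3,3) = 9: row 3 has {3,4,5,6,8}; col 3 has {1,2,4,5,7,8}; box has {4,6,8} → only 9 remains.
(3,8) = 1: row 3 has {3,4,5,6,8,9}; col 8 has {2,3,4,5,6,7,8}; box has {3,4,5,6,8} → only 1 remains.
(4,1) = 4: row 4 has {1,2,3,5,6,7,8,9}; col 1 has {3,5,6,8,9}; box has {3,5,7,8,9} → only 4 remains.
(5,3) = 6: row 5 has {3,7,8,9}; col 3 has {1,2,4,5,7,8,9}; box has {3,4,5,7,8,9} → only 6 remains.
(5,4) = 5: row 5 has {3,6,7,8,9}; col 4 has {2,3,4,6,8}; box has {1,2,3,4,6,7,8,9} → only 5 remains.
(6,8) = 9: row 6 has {3,4,5,6,7,8}; col 8 has {1,2,3,4,5,6,7,8}; box has {3,5,6,7,8} → only 9 remains.
(6,9) = 2: row 6 has {3,4,5,6,7,8,9}; col 9 has {1,3,5,6,8}; box has {3,5,6,7,8,9} → only 2 remains.
(1,3) = 3: row 1 has {2,4,6,8}; col 3 has {1,2,4,5,6,7,8,9}; box has {4,6,8,9} → only 3 remains.
(2,7) = 2: row 2 has {3,4,5,6,8}; col 7 has {3,4,5,6,7,8,9}; box has {1,3,4,5,6,8} → only 2 remains.
(3,4) = 7: row 3 has {1,3,4,5,6,8,9}; col 4 has {2,3,4,5,6,8}; box has {2,3,4,5,6,8} → only 7 remains.
(5,9) = 4: row 5 has {3,5,6,7,8,9}; col 9 has {1,2,3,5,6,8}; box has {2,3,5,6,7,8,9} → only 4 remains.
(6,7) = 1: row 6 has {2,3,4,5,6,7,8,9}; col 7 has {2,3,4,5,6,7,8,9}; box has {2,3,4,5,6,7,8,9} → only 1 remains.
(2,2) = 1: row 2 has {2,3,4,5,6,8}; col 2 has {3,4,6,7,8,9}; box has {3,4,6,8,9} → only 1 remains.
(2,4) = 9: row 2 has {1,2,3,4,5,6,8}; col 4 has {2,3,4,5,6,7,8}; box has {2,3,4,5,6,7,8} → only 9 remains.
(2,9) = 7: row 2 has {1,2,3,4,5,6,8,9}; col 9 has {1,2,3,4,5,6,8}; box has {1,2,3,4,5,6,8} → only 7 remains.
(3,1) = 2: row 3 has {1,3,4,5,6,7,8,9}; col 1 has {3,4,5,6,8,9}; box has {1,3,4,6,8,9} → only 2 remains.
(5,1) = 1: row 5 has {3,4,5,6,7,8,9}; col 1 has {2,3,4,5,6,8,9}; box has {3,4,5,6,7,8,9} → only 1 remains.
(5,2) = 2: row 5 has {1,3,4,5,6,7,8,9}; col 2 has {1,3,4,6,7,8,9}; box has {1,3,4,5,6,7,8,9} → only 2 remains.

126589734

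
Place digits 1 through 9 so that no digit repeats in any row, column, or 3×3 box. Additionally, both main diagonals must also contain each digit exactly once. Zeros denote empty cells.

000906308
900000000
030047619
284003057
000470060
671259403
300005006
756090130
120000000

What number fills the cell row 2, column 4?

3

row 2, column 8 = 4: row 2 has {9}; col 8 has {1,3,5,6}; box has {1,3,6,8,9}; anti-diagonal has {1,2,3,5,6,7,8} → only 4 remains.
row 4, column 7 = 9: row 4 has {2,3,4,5,7,8}; col 7 has {1,3,4,6}; box has {3,4,5,6,7} → only 9 remains.
row 5, column 1 = 5: row 5 has {4,6,7}; col 1 has {1,2,3,6,7,9}; box has {1,2,4,6,7,8} → only 5 remains.
row 5, column 2 = 9: row 5 has {4,5,6,7}; col 2 has {2,3,5,7,8}; box has {1,2,4,5,6,7,8} → only 9 remains.
row 5, column 3 = 3: row 5 has {4,5,6,7,9}; col 3 has {1,4,6}; box has {1,2,4,5,6,7,8,9} → only 3 remains.
row 6, column 8 = 8: row 6 has {1,2,3,4,5,6,7,9}; col 8 has {1,3,4,5,6}; box has {3,4,5,6,7,9} → only 8 remains.
row 7, column 2 = 4: row 7 has {3,5,6}; col 2 has {2,3,5,7,8,9}; box has {1,2,3,5,6,7} → only 4 remains.
row 7, column 3 = 9: row 7 has {3,4,5,6}; col 3 has {1,3,4,6}; box has {1,2,3,4,5,6,7}; anti-diagonal has {1,2,3,4,5,6,7,8} → only 9 remains.
row 8, column 4 = 8: row 8 has {1,3,5,6,7,9}; col 4 has {2,4,9}; box has {5,9} → only 8 remains.
row 9, column 3 = 8: row 9 has {1,2}; col 3 has {1,3,4,6,9}; box has {1,2,3,4,5,6,7,9} → only 8 remains.
row 9, column 6 = 4: row 9 has {1,2,8}; col 6 has {3,5,6,7,9}; box has {5,8,9} → only 4 remains.
row 9, column 9 = 5: row 9 has {1,2,4,8}; col 9 has {3,6,7,8,9}; box has {1,3,6}; main diagonal has {3,7,9} → only 5 remains.
row 1, column 1 = 4: row 1 has {3,6,8,9}; col 1 has {1,2,3,5,6,7,9}; box has {3,9}; main diagonal has {3,5,7,9} → only 4 remains.
row 1, column 2 = 1: row 1 has {3,4,6,8,9}; col 2 has {2,3,4,5,7,8,9}; box has {3,4,9} → only 1 remains.
row 1, column 5 = 2: row 1 has {1,3,4,6,8,9}; col 5 has {4,5,7,9}; box has {4,6,7,9} → only 2 remains.
row 1, column 8 = 7: row 1 has {1,2,3,4,6,8,9}; col 8 has {1,3,4,5,6,8}; box has {1,3,4,6,8,9} → only 7 remains.
row 2, column 2 = 6: row 2 has {4,9}; col 2 has {1,2,3,4,5,7,8,9}; box has {1,3,4,9}; main diagonal has {3,4,5,7,9} → only 6 remains.
row 2, column 9 = 2: row 2 has {4,6,9}; col 9 has {3,5,6,7,8,9}; box has {1,3,4,6,7,8,9} → only 2 remains.
row 3, column 1 = 8: row 3 has {1,3,4,6,7,9}; col 1 has {1,2,3,4,5,6,7,9}; box has {1,3,4,6,9} → only 8 remains.
row 3, column 3 = 2: row 3 has {1,3,4,6,7,8,9}; col 3 has {1,3,4,6,8,9}; box has {1,3,4,6,8,9}; main diagonal has {3,4,5,6,7,9} → only 2 remains.
row 3, column 4 = 5: row 3 has {1,2,3,4,6,7,8,9}; col 4 has {2,4,8,9}; box has {2,4,6,7,9} → only 5 remains.
row 4, column 4 = 1: row 4 has {2,3,4,5,7,8,9}; col 4 has {2,4,5,8,9}; box has {2,3,4,5,7,9}; main diagonal has {2,3,4,5,6,7,9} → only 1 remains.
row 4, column 5 = 6: row 4 has {1,2,3,4,5,7,8,9}; col 5 has {2,4,5,7,9}; box has {1,2,3,4,5,7,9} → only 6 remains.
row 5, column 6 = 8: row 5 has {3,4,5,6,7,9}; col 6 has {3,4,5,6,7,9}; box has {1,2,3,4,5,6,7,9} → only 8 remains.
row 5, column 7 = 2: row 5 has {3,4,5,6,7,8,9}; col 7 has {1,3,4,6,9}; box has {3,4,5,6,7,8,9} → only 2 remains.
row 5, column 9 = 1: row 5 has {2,3,4,5,6,7,8,9}; col 9 has {2,3,5,6,7,8,9}; box has {2,3,4,5,6,7,8,9} → only 1 remains.
row 7, column 4 = 7: row 7 has {3,4,5,6,9}; col 4 has {1,2,4,5,8,9}; box has {4,5,8,9} → only 7 remains.
row 7, column 5 = 1: row 7 has {3,4,5,6,7,9}; col 5 has {2,4,5,6,7,9}; box has {4,5,7,8,9} → only 1 remains.
row 7, column 7 = 8: row 7 has {1,3,4,5,6,7,9}; col 7 has {1,2,3,4,6,9}; box has {1,3,5,6}; main diagonal has {1,2,3,4,5,6,7,9} → only 8 remains.
row 7, column 8 = 2: row 7 has {1,3,4,5,6,7,8,9}; col 8 has {1,3,4,5,6,7,8}; box has {1,3,5,6,8} → only 2 remains.
row 8, column 6 = 2: row 8 has {1,3,5,6,7,8,9}; col 6 has {3,4,5,6,7,8,9}; box has {1,4,5,7,8,9} → only 2 remains.
row 8, column 9 = 4: row 8 has {1,2,3,5,6,7,8,9}; col 9 has {1,2,3,5,6,7,8,9}; box has {1,2,3,5,6,8} → only 4 remains.
row 9, column 5 = 3: row 9 has {1,2,4,5,8}; col 5 has {1,2,4,5,6,7,9}; box has {1,2,4,5,7,8,9} → only 3 remains.
row 9, column 7 = 7: row 9 has {1,2,3,4,5,8}; col 7 has {1,2,3,4,6,8,9}; box has {1,2,3,4,5,6,8} → only 7 remains.
row 9, column 8 = 9: row 9 has {1,2,3,4,5,7,8}; col 8 has {1,2,3,4,5,6,7,8}; box has {1,2,3,4,5,6,7,8} → only 9 remains.
row 1, column 3 = 5: row 1 has {1,2,3,4,6,7,8,9}; col 3 has {1,2,3,4,6,8,9}; box has {1,2,3,4,6,8,9} → only 5 remains.
row 2, column 3 = 7: row 2 has {2,4,6,9}; col 3 has {1,2,3,4,5,6,8,9}; box has {1,2,3,4,5,6,8,9} → only 7 remains.
row 2, column 4 = 3: row 2 has {2,4,6,7,9}; col 4 has {1,2,4,5,7,8,9}; box has {2,4,5,6,7,9} → only 3 remains.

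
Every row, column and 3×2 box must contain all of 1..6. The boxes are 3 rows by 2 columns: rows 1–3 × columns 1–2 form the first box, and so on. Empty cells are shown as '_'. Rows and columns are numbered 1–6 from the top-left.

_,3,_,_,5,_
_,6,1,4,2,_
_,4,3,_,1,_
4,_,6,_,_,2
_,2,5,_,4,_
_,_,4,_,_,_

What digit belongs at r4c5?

r1c3 = 2: row 1 has {3,5}; col 3 has {1,3,4,5,6}; box has {1,3,4} → only 2 remains.
r1c4 = 6: row 1 has {2,3,5}; col 4 has {4}; box has {1,2,3,4} → only 6 remains.
r1c6 = 4: row 1 has {2,3,5,6}; col 6 has {2}; box has {1,2,5} → only 4 remains.
r2c1 = 5: row 2 has {1,2,4,6}; col 1 has {4}; box has {3,4,6} → only 5 remains.
r2c6 = 3: row 2 has {1,2,4,5,6}; col 6 has {2,4}; box has {1,2,4,5} → only 3 remains.
r3c1 = 2: row 3 has {1,3,4}; col 1 has {4,5}; box has {3,4,5,6} → only 2 remains.
r3c4 = 5: row 3 has {1,2,3,4}; col 4 has {4,6}; box has {1,2,3,4,6} → only 5 remains.
r3c6 = 6: row 3 has {1,2,3,4,5}; col 6 has {2,3,4}; box has {1,2,3,4,5} → only 6 remains.
r4c5 = 3: row 4 has {2,4,6}; col 5 has {1,2,4,5}; box has {2,4} → only 3 remains.

3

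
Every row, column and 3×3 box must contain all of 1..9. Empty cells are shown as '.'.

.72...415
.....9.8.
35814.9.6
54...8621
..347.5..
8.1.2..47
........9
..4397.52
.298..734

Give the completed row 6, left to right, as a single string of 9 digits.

r1c4 = 6 (sole candidate).
r1c6 = 3 (sole candidate).
r2c3 = 6 (sole candidate).
r2c5 = 5 (sole candidate).
r2c9 = 3 (sole candidate).
r3c6 = 2 (sole candidate).
r3c8 = 7 (sole candidate).
r4c3 = 7 (sole candidate).
r4c4 = 9 (sole candidate).
r4c5 = 3 (sole candidate).
r5c8 = 9 (sole candidate).
r5c9 = 8 (sole candidate).
r6c4 = 5: row 6 has {1,2,4,7,8}; col 4 has {1,3,4,6,8,9}; box has {2,3,4,7,8,9} → only 5 remains.
r6c6 = 6: row 6 has {1,2,4,5,7,8}; col 6 has {2,3,7,8,9}; box has {2,3,4,5,7,8,9} → only 6 remains.
r6c7 = 3: row 6 has {1,2,4,5,6,7,8}; col 7 has {4,5,6,7,9}; box has {1,2,4,5,6,7,8,9} → only 3 remains.
r7c3 = 5 (sole candidate).
r7c4 = 2 (sole candidate).
r7c8 = 6 (sole candidate).
r1c1 = 9 (sole candidate).
r1c5 = 8 (sole candidate).
r2c2 = 1 (sole candidate).
r2c4 = 7 (sole candidate).
r2c7 = 2 (sole candidate).
r5c2 = 6 (sole candidate).
r5c6 = 1 (sole candidate).
r6c2 = 9: row 6 has {1,2,3,4,5,6,7,8}; col 2 has {1,2,4,5,6,7}; box has {1,3,4,5,6,7,8} → only 9 remains.

891526347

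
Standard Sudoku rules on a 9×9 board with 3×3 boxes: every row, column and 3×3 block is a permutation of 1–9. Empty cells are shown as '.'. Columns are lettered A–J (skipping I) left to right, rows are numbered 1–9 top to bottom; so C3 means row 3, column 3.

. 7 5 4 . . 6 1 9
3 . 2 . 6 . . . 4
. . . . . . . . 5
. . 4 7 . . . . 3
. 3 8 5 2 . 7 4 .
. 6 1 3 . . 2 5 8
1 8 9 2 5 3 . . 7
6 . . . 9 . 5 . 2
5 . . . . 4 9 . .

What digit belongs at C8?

A1 = 8: row 1 has {1,4,5,6,7,9}; col 1 has {1,3,5,6}; box has {2,3,5,7} → only 8 remains.
E1 = 3: row 1 has {1,4,5,6,7,8,9}; col 5 has {2,5,6,9}; box has {4,6} → only 3 remains.
F1 = 2: row 1 has {1,3,4,5,6,7,8,9}; col 6 has {3,4}; box has {3,4,6} → only 2 remains.
G2 = 8: row 2 has {2,3,4,6}; col 7 has {2,5,6,7,9}; box has {1,4,5,6,9} → only 8 remains.
H2 = 7: row 2 has {2,3,4,6,8}; col 8 has {1,4,5}; box has {1,4,5,6,8,9} → only 7 remains.
C3 = 6: row 3 has {5}; col 3 has {1,2,4,5,8,9}; box has {2,3,5,7,8} → only 6 remains.
G3 = 3: row 3 has {5,6}; col 7 has {2,5,6,7,8,9}; box has {1,4,5,6,7,8,9} → only 3 remains.
H3 = 2: row 3 has {3,5,6}; col 8 has {1,4,5,7}; box has {1,3,4,5,6,7,8,9} → only 2 remains.
G4 = 1: row 4 has {3,4,7}; col 7 has {2,3,5,6,7,8,9}; box has {2,3,4,5,7,8} → only 1 remains.
A5 = 9: row 5 has {2,3,4,5,7,8}; col 1 has {1,3,5,6,8}; box has {1,3,4,6,8} → only 9 remains.
J5 = 6: row 5 has {2,3,4,5,7,8,9}; col 9 has {2,3,4,5,7,8,9}; box has {1,2,3,4,5,7,8} → only 6 remains.
A6 = 7: row 6 has {1,2,3,5,6,8}; col 1 has {1,3,5,6,8,9}; box has {1,3,4,6,8,9} → only 7 remains.
E6 = 4: row 6 has {1,2,3,5,6,7,8}; col 5 has {2,3,5,6,9}; box has {2,3,5,7} → only 4 remains.
F6 = 9: row 6 has {1,2,3,4,5,6,7,8}; col 6 has {2,3,4}; box has {2,3,4,5,7} → only 9 remains.
G7 = 4: row 7 has {1,2,3,5,7,8,9}; col 7 has {1,2,3,5,6,7,8,9}; box has {2,5,7,9} → only 4 remains.
H7 = 6: row 7 has {1,2,3,4,5,7,8,9}; col 8 has {1,2,4,5,7}; box has {2,4,5,7,9} → only 6 remains.
B8 = 4: row 8 has {2,5,6,9}; col 2 has {3,6,7,8}; box has {1,5,6,8,9} → only 4 remains.
B9 = 2: row 9 has {4,5,9}; col 2 has {3,4,6,7,8}; box has {1,4,5,6,8,9} → only 2 remains.
J9 = 1: row 9 has {2,4,5,9}; col 9 has {2,3,4,5,6,7,8,9}; box has {2,4,5,6,7,9} → only 1 remains.
A3 = 4: row 3 has {2,3,5,6}; col 1 has {1,3,5,6,7,8,9}; box has {2,3,5,6,7,8} → only 4 remains.
A4 = 2: row 4 has {1,3,4,7}; col 1 has {1,3,4,5,6,7,8,9}; box has {1,3,4,6,7,8,9} → only 2 remains.
B4 = 5: row 4 has {1,2,3,4,7}; col 2 has {2,3,4,6,7,8}; box has {1,2,3,4,6,7,8,9} → only 5 remains.
E4 = 8: row 4 has {1,2,3,4,5,7}; col 5 has {2,3,4,5,6,9}; box has {2,3,4,5,7,9} → only 8 remains.
F4 = 6: row 4 has {1,2,3,4,5,7,8}; col 6 has {2,3,4,9}; box has {2,3,4,5,7,8,9} → only 6 remains.
H4 = 9: row 4 has {1,2,3,4,5,6,7,8}; col 8 has {1,2,4,5,6,7}; box has {1,2,3,4,5,6,7,8} → only 9 remains.
F5 = 1: row 5 has {2,3,4,5,6,7,8,9}; col 6 has {2,3,4,6,9}; box has {2,3,4,5,6,7,8,9} → only 1 remains.
E9 = 7: row 9 has {1,2,4,5,9}; col 5 has {2,3,4,5,6,8,9}; box has {2,3,4,5,9} → only 7 remains.
F2 = 5: row 2 has {2,3,4,6,7,8}; col 6 has {1,2,3,4,6,9}; box has {2,3,4,6} → only 5 remains.
E3 = 1: row 3 has {2,3,4,5,6}; col 5 has {2,3,4,5,6,7,8,9}; box has {2,3,4,5,6} → only 1 remains.
F8 = 8: row 8 has {2,4,5,6,9}; col 6 has {1,2,3,4,5,6,9}; box has {2,3,4,5,7,9} → only 8 remains.
H8 = 3: row 8 has {2,4,5,6,8,9}; col 8 has {1,2,4,5,6,7,9}; box has {1,2,4,5,6,7,9} → only 3 remains.
C9 = 3: row 9 has {1,2,4,5,7,9}; col 3 has {1,2,4,5,6,8,9}; box has {1,2,4,5,6,8,9} → only 3 remains.
D9 = 6: row 9 has {1,2,3,4,5,7,9}; col 4 has {2,3,4,5,7}; box has {2,3,4,5,7,8,9} → only 6 remains.
H9 = 8: row 9 has {1,2,3,4,5,6,7,9}; col 8 has {1,2,3,4,5,6,7,9}; box has {1,2,3,4,5,6,7,9} → only 8 remains.
D2 = 9: row 2 has {2,3,4,5,6,7,8}; col 4 has {2,3,4,5,6,7}; box has {1,2,3,4,5,6} → only 9 remains.
B3 = 9: row 3 has {1,2,3,4,5,6}; col 2 has {2,3,4,5,6,7,8}; box has {2,3,4,5,6,7,8} → only 9 remains.
D3 = 8: row 3 has {1,2,3,4,5,6,9}; col 4 has {2,3,4,5,6,7,9}; box has {1,2,3,4,5,6,9} → only 8 remains.
F3 = 7: row 3 has {1,2,3,4,5,6,8,9}; col 6 has {1,2,3,4,5,6,8,9}; box has {1,2,3,4,5,6,8,9} → only 7 remains.
C8 = 7: row 8 has {2,3,4,5,6,8,9}; col 3 has {1,2,3,4,5,6,8,9}; box has {1,2,3,4,5,6,8,9} → only 7 remains.

7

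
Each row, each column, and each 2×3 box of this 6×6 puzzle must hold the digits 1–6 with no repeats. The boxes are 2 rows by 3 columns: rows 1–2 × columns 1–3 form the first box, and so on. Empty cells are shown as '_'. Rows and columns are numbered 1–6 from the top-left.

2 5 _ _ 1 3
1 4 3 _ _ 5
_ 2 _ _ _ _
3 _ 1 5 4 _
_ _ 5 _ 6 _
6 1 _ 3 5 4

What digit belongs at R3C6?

R1C3 = 6: row 1 has {1,2,3,5}; col 3 has {1,3,5}; box has {1,2,3,4,5} → only 6 remains.
R1C4 = 4: row 1 has {1,2,3,5,6}; col 4 has {3,5}; box has {1,3,5} → only 4 remains.
R2C5 = 2: row 2 has {1,3,4,5}; col 5 has {1,4,5,6}; box has {1,3,4,5} → only 2 remains.
R3C3 = 4: row 3 has {2}; col 3 has {1,3,5,6}; box has {1,2,3} → only 4 remains.
R3C5 = 3: row 3 has {2,4}; col 5 has {1,2,4,5,6}; box has {4,5} → only 3 remains.
R4C2 = 6: row 4 has {1,3,4,5}; col 2 has {1,2,4,5}; box has {1,2,3,4} → only 6 remains.
R4C6 = 2: row 4 has {1,3,4,5,6}; col 6 has {3,4,5}; box has {3,4,5} → only 2 remains.
R5C1 = 4: row 5 has {5,6}; col 1 has {1,2,3,6}; box has {1,5,6} → only 4 remains.
R5C2 = 3: row 5 has {4,5,6}; col 2 has {1,2,4,5,6}; box has {1,4,5,6} → only 3 remains.
R5C6 = 1: row 5 has {3,4,5,6}; col 6 has {2,3,4,5}; box has {3,4,5,6} → only 1 remains.
R6C3 = 2: row 6 has {1,3,4,5,6}; col 3 has {1,3,4,5,6}; box has {1,3,4,5,6} → only 2 remains.
R2C4 = 6: row 2 has {1,2,3,4,5}; col 4 has {3,4,5}; box has {1,2,3,4,5} → only 6 remains.
R3C1 = 5: row 3 has {2,3,4}; col 1 has {1,2,3,4,6}; box has {1,2,3,4,6} → only 5 remains.
R3C4 = 1: row 3 has {2,3,4,5}; col 4 has {3,4,5,6}; box has {2,3,4,5} → only 1 remains.
R3C6 = 6: row 3 has {1,2,3,4,5}; col 6 has {1,2,3,4,5}; box has {1,2,3,4,5} → only 6 remains.

6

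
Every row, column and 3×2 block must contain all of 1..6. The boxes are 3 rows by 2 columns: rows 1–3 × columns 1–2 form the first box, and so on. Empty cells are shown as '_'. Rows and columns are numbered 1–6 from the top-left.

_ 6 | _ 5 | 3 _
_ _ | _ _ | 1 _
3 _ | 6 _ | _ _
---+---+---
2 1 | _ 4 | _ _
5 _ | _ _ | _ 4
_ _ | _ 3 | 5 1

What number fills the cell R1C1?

R1C6 = 2: row 1 has {3,5,6}; col 6 has {1,4}; box has {1,3} → only 2 remains.
R2C1 = 4: row 2 has {1}; col 1 has {2,3,5}; box has {3,6} → only 4 remains.
R2C4 = 2: row 2 has {1,4}; col 4 has {3,4,5}; box has {5,6} → only 2 remains.
R3C4 = 1: row 3 has {3,6}; col 4 has {2,3,4,5}; box has {2,5,6} → only 1 remains.
R3C5 = 4: row 3 has {1,3,6}; col 5 has {1,3,5}; box has {1,2,3} → only 4 remains.
R3C6 = 5: row 3 has {1,3,4,6}; col 6 has {1,2,4}; box has {1,2,3,4} → only 5 remains.
R4C3 = 5: row 4 has {1,2,4}; col 3 has {6}; box has {3,4} → only 5 remains.
R4C5 = 6: row 4 has {1,2,4,5}; col 5 has {1,3,4,5}; box has {1,4,5} → only 6 remains.
R4C6 = 3: row 4 has {1,2,4,5,6}; col 6 has {1,2,4,5}; box has {1,4,5,6} → only 3 remains.
R5C2 = 3: row 5 has {4,5}; col 2 has {1,6}; box has {1,2,5} → only 3 remains.
R5C4 = 6: row 5 has {3,4,5}; col 4 has {1,2,3,4,5}; box has {3,4,5} → only 6 remains.
R5C5 = 2: row 5 has {3,4,5,6}; col 5 has {1,3,4,5,6}; box has {1,3,4,5,6} → only 2 remains.
R6C1 = 6: row 6 has {1,3,5}; col 1 has {2,3,4,5}; box has {1,2,3,5} → only 6 remains.
R6C2 = 4: row 6 has {1,3,5,6}; col 2 has {1,3,6}; box has {1,2,3,5,6} → only 4 remains.
R6C3 = 2: row 6 has {1,3,4,5,6}; col 3 has {5,6}; box has {3,4,5,6} → only 2 remains.
R1C1 = 1: row 1 has {2,3,5,6}; col 1 has {2,3,4,5,6}; box has {3,4,6} → only 1 remains.

1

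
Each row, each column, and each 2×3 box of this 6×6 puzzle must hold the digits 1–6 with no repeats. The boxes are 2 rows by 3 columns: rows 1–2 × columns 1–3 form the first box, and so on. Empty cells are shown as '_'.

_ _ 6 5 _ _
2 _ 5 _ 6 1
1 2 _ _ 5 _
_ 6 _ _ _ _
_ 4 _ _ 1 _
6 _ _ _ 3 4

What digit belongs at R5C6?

5

R2C2 = 3: row 2 has {1,2,5,6}; col 2 has {2,4,6}; box has {2,5,6} → only 3 remains.
R2C4 = 4: row 2 has {1,2,3,5,6}; col 4 has {5}; box has {1,5,6} → only 4 remains.
R6C4 = 2: row 6 has {3,4,6}; col 4 has {4,5}; box has {1,3,4} → only 2 remains.
R1C1 = 4: row 1 has {5,6}; col 1 has {1,2,6}; box has {2,3,5,6} → only 4 remains.
R1C2 = 1: row 1 has {4,5,6}; col 2 has {2,3,4,6}; box has {2,3,4,5,6} → only 1 remains.
R1C5 = 2: row 1 has {1,4,5,6}; col 5 has {1,3,5,6}; box has {1,4,5,6} → only 2 remains.
R1C6 = 3: row 1 has {1,2,4,5,6}; col 6 has {1,4}; box has {1,2,4,5,6} → only 3 remains.
R3C6 = 6: row 3 has {1,2,5}; col 6 has {1,3,4}; box has {5} → only 6 remains.
R4C5 = 4: row 4 has {6}; col 5 has {1,2,3,5,6}; box has {5,6} → only 4 remains.
R4C6 = 2: row 4 has {4,6}; col 6 has {1,3,4,6}; box has {4,5,6} → only 2 remains.
R5C4 = 6: row 5 has {1,4}; col 4 has {2,4,5}; box has {1,2,3,4} → only 6 remains.
R5C6 = 5: row 5 has {1,4,6}; col 6 has {1,2,3,4,6}; box has {1,2,3,4,6} → only 5 remains.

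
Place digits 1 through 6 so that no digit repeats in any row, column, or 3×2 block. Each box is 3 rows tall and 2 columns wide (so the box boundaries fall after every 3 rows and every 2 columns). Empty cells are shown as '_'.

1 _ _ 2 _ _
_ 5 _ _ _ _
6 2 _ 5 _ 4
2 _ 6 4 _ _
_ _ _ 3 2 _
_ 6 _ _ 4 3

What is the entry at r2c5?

1

r6c1 = 5 (sole candidate).
r6c4 = 1 (sole candidate).
r2c4 = 6 (sole candidate).
r5c1 = 4 (sole candidate).
r5c2 = 1 (sole candidate).
r5c3 = 5 (sole candidate).
r5c6 = 6 (sole candidate).
r6c3 = 2 (sole candidate).
r1c6 = 5 (sole candidate).
r2c1 = 3 (sole candidate).
r2c5 = 1: row 2 has {3,5,6}; col 5 has {2,4}; box has {4,5} → only 1 remains.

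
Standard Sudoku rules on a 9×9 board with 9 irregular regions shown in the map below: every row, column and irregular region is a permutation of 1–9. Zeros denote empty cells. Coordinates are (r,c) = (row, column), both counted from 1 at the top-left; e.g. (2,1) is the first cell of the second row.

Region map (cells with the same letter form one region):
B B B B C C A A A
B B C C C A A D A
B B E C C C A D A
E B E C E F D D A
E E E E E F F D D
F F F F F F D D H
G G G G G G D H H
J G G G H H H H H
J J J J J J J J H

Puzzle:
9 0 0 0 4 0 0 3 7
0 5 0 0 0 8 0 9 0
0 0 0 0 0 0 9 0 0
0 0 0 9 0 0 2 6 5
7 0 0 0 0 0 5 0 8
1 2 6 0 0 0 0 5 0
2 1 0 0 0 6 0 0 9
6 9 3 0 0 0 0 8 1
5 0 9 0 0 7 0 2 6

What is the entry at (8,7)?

7

(1,6) = 5: in row 1, 5 can only go here (every other open cell in that row sees a 5).
(3,3) = 5: in row 3, 5 can only go here (every other open cell in that row sees a 5).
(4,2) = 7: in row 4, 7 can only go here (every other open cell in that row sees a 7).
(7,7) = 3: in row 7, 3 can only go here (every other open cell in that row sees a 3).
(3,6) = 1: in column 6, 1 can only go here (every other open cell in that column sees a 1).
(2,7) = 1: in row 2, 1 can only go here (every other open cell in that row sees a 1).
(1,7) = 6: row 1 has {3,4,5,7,9}; col 7 has {1,2,3,5,9}; region has {1,3,5,7,8,9} → only 6 remains.
(1,2) = 8: row 1 has {3,4,5,6,7,9}; col 2 has {1,2,5,7,9}; region has {5,7,9} → only 8 remains.
(4,1) = 8: in column 1, 8 can only go here (every other open cell in that column sees an 8).
(7,3) = 8: in column 3, 8 can only go here (every other open cell in that column sees an 8).
(2,3) = 7: in column 3, 7 can only go here (every other open cell in that column sees a 7).
(3,8) = 7: in row 3, 7 can only go here (every other open cell in that row sees a 7).
(6,7) = 4: row 6 has {1,2,5,6}; col 7 has {1,2,3,5,6,9}; region has {2,3,5,6,7,8,9} → only 4 remains.
(6,9) = 3: row 6 has {1,2,4,5,6}; col 9 has {1,5,6,7,8,9}; region has {1,6,8,9} → only 3 remains.
(7,8) = 4: row 7 has {1,2,3,6,8,9}; col 8 has {2,3,5,6,7,8,9}; region has {1,3,6,8,9} → only 4 remains.
(8,6) = 2: row 8 has {1,3,6,8,9}; col 6 has {1,5,6,7,8}; region has {1,3,4,6,8,9} → only 2 remains.
(8,7) = 7: row 8 has {1,2,3,6,8,9}; col 7 has {1,2,3,4,5,6,9}; region has {1,2,3,4,6,8,9} → only 7 remains.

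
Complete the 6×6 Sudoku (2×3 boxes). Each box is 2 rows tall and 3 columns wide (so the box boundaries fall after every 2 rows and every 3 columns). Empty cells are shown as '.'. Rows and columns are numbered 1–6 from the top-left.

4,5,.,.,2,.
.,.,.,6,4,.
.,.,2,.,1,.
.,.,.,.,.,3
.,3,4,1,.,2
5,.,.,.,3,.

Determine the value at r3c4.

5

r1c4 = 3: row 1 has {2,4,5}; col 4 has {1,6}; box has {2,4,6} → only 3 remains.
r1c6 = 1: row 1 has {2,3,4,5}; col 6 has {2,3}; box has {2,3,4,6} → only 1 remains.
r2c6 = 5: row 2 has {4,6}; col 6 has {1,2,3}; box has {1,2,3,4,6} → only 5 remains.
r5c1 = 6: row 5 has {1,2,3,4}; col 1 has {4,5}; box has {3,4,5} → only 6 remains.
r5c5 = 5: row 5 has {1,2,3,4,6}; col 5 has {1,2,3,4}; box has {1,2,3} → only 5 remains.
r6c3 = 1: row 6 has {3,5}; col 3 has {2,4}; box has {3,4,5,6} → only 1 remains.
r6c4 = 4: row 6 has {1,3,5}; col 4 has {1,3,6}; box has {1,2,3,5} → only 4 remains.
r6c6 = 6: row 6 has {1,3,4,5}; col 6 has {1,2,3,5}; box has {1,2,3,4,5} → only 6 remains.
r1c3 = 6: row 1 has {1,2,3,4,5}; col 3 has {1,2,4}; box has {4,5} → only 6 remains.
r2c3 = 3: row 2 has {4,5,6}; col 3 has {1,2,4,6}; box has {4,5,6} → only 3 remains.
r3c1 = 3: row 3 has {1,2}; col 1 has {4,5,6}; box has {2} → only 3 remains.
r3c4 = 5: row 3 has {1,2,3}; col 4 has {1,3,4,6}; box has {1,3} → only 5 remains.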